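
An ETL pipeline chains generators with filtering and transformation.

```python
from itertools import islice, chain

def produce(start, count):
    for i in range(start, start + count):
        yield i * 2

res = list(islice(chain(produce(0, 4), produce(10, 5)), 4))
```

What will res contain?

Step 1: produce(0, 4) yields [0, 2, 4, 6].
Step 2: produce(10, 5) yields [20, 22, 24, 26, 28].
Step 3: chain concatenates: [0, 2, 4, 6, 20, 22, 24, 26, 28].
Step 4: islice takes first 4: [0, 2, 4, 6].
Therefore res = [0, 2, 4, 6].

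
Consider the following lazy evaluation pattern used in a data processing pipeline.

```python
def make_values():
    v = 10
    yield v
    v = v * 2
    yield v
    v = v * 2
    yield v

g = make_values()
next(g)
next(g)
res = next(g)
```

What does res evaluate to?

Step 1: Trace through generator execution:
  Yield 1: v starts at 10, yield 10
  Yield 2: v = 10 * 2 = 20, yield 20
  Yield 3: v = 20 * 2 = 40, yield 40
Step 2: First next() gets 10, second next() gets the second value, third next() yields 40.
Therefore res = 40.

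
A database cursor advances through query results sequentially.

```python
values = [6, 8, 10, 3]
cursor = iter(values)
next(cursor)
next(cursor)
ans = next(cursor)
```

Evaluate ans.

Step 1: Create iterator over [6, 8, 10, 3].
Step 2: next() consumes 6.
Step 3: next() consumes 8.
Step 4: next() returns 10.
Therefore ans = 10.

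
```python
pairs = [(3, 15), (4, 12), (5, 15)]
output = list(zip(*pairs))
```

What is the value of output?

Step 1: zip(*pairs) transposes: unzips [(3, 15), (4, 12), (5, 15)] into separate sequences.
Step 2: First elements: (3, 4, 5), second elements: (15, 12, 15).
Therefore output = [(3, 4, 5), (15, 12, 15)].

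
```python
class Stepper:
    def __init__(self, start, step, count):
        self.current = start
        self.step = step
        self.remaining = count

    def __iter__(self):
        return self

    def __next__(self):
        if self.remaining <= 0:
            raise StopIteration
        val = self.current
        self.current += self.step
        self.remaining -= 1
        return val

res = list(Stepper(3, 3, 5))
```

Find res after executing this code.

Step 1: Stepper starts at 3, increments by 3, for 5 steps:
  Yield 3, then current += 3
  Yield 6, then current += 3
  Yield 9, then current += 3
  Yield 12, then current += 3
  Yield 15, then current += 3
Therefore res = [3, 6, 9, 12, 15].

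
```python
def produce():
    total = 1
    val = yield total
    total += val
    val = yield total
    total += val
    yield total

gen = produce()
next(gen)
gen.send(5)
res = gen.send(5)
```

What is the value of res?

Step 1: next() -> yield total=1.
Step 2: send(5) -> val=5, total = 1+5 = 6, yield 6.
Step 3: send(5) -> val=5, total = 6+5 = 11, yield 11.
Therefore res = 11.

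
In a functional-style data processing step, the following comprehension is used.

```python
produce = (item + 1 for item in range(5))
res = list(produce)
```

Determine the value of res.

Step 1: For each item in range(5), compute item+1:
  item=0: 0+1 = 1
  item=1: 1+1 = 2
  item=2: 2+1 = 3
  item=3: 3+1 = 4
  item=4: 4+1 = 5
Therefore res = [1, 2, 3, 4, 5].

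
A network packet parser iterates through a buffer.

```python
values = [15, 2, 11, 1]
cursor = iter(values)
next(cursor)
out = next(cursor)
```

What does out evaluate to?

Step 1: Create iterator over [15, 2, 11, 1].
Step 2: next() consumes 15.
Step 3: next() returns 2.
Therefore out = 2.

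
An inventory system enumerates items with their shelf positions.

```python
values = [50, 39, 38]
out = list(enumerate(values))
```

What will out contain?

Step 1: enumerate pairs each element with its index:
  (0, 50)
  (1, 39)
  (2, 38)
Therefore out = [(0, 50), (1, 39), (2, 38)].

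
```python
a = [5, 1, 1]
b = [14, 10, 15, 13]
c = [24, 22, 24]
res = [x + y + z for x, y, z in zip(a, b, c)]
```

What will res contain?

Step 1: zip three lists (truncates to shortest, len=3):
  5 + 14 + 24 = 43
  1 + 10 + 22 = 33
  1 + 15 + 24 = 40
Therefore res = [43, 33, 40].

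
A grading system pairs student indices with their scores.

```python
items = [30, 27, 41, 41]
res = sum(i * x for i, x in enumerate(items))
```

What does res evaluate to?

Step 1: Compute i * x for each (i, x) in enumerate([30, 27, 41, 41]):
  i=0, x=30: 0*30 = 0
  i=1, x=27: 1*27 = 27
  i=2, x=41: 2*41 = 82
  i=3, x=41: 3*41 = 123
Step 2: sum = 0 + 27 + 82 + 123 = 232.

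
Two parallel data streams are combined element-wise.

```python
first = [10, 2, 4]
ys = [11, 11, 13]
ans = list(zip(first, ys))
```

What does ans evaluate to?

Step 1: zip pairs elements at same index:
  Index 0: (10, 11)
  Index 1: (2, 11)
  Index 2: (4, 13)
Therefore ans = [(10, 11), (2, 11), (4, 13)].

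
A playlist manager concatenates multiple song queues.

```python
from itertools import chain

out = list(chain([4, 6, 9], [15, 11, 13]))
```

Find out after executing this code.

Step 1: chain() concatenates iterables: [4, 6, 9] + [15, 11, 13].
Therefore out = [4, 6, 9, 15, 11, 13].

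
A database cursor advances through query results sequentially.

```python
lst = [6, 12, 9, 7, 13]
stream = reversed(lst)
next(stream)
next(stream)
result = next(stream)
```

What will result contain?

Step 1: reversed([6, 12, 9, 7, 13]) gives iterator: [13, 7, 9, 12, 6].
Step 2: First next() = 13, second next() = 7.
Step 3: Third next() = 9.
Therefore result = 9.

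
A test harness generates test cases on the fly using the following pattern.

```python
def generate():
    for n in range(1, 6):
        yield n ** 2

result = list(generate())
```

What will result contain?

Step 1: For each n in range(1, 6), yield n**2:
  n=1: yield 1**2 = 1
  n=2: yield 2**2 = 4
  n=3: yield 3**2 = 9
  n=4: yield 4**2 = 16
  n=5: yield 5**2 = 25
Therefore result = [1, 4, 9, 16, 25].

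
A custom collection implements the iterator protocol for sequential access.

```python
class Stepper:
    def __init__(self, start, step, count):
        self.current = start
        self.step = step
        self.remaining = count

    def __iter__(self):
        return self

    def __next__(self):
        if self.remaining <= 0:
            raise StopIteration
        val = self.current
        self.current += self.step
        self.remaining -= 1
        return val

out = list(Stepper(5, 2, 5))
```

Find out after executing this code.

Step 1: Stepper starts at 5, increments by 2, for 5 steps:
  Yield 5, then current += 2
  Yield 7, then current += 2
  Yield 9, then current += 2
  Yield 11, then current += 2
  Yield 13, then current += 2
Therefore out = [5, 7, 9, 11, 13].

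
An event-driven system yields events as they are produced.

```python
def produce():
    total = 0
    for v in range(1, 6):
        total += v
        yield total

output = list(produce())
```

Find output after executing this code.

Step 1: Generator accumulates running sum:
  v=1: total = 1, yield 1
  v=2: total = 3, yield 3
  v=3: total = 6, yield 6
  v=4: total = 10, yield 10
  v=5: total = 15, yield 15
Therefore output = [1, 3, 6, 10, 15].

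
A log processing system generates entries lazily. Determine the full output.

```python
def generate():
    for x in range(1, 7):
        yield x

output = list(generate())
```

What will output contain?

Step 1: The generator yields each value from range(1, 7).
Step 2: list() consumes all yields: [1, 2, 3, 4, 5, 6].
Therefore output = [1, 2, 3, 4, 5, 6].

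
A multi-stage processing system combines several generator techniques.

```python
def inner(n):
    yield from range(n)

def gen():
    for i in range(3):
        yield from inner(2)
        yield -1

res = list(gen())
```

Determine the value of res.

Step 1: For each i in range(3):
  i=0: yield from inner(2) -> [0, 1], then yield -1
  i=1: yield from inner(2) -> [0, 1], then yield -1
  i=2: yield from inner(2) -> [0, 1], then yield -1
Therefore res = [0, 1, -1, 0, 1, -1, 0, 1, -1].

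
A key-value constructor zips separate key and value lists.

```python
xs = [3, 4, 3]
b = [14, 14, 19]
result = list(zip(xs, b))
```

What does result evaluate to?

Step 1: zip pairs elements at same index:
  Index 0: (3, 14)
  Index 1: (4, 14)
  Index 2: (3, 19)
Therefore result = [(3, 14), (4, 14), (3, 19)].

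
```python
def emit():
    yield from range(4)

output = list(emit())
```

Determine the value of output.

Step 1: yield from delegates to the iterable, yielding each element.
Step 2: Collected values: [0, 1, 2, 3].
Therefore output = [0, 1, 2, 3].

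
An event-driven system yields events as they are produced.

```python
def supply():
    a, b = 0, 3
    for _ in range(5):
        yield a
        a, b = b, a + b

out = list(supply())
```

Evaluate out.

Step 1: Fibonacci-like sequence starting with a=0, b=3:
  Iteration 1: yield a=0, then a,b = 3,3
  Iteration 2: yield a=3, then a,b = 3,6
  Iteration 3: yield a=3, then a,b = 6,9
  Iteration 4: yield a=6, then a,b = 9,15
  Iteration 5: yield a=9, then a,b = 15,24
Therefore out = [0, 3, 3, 6, 9].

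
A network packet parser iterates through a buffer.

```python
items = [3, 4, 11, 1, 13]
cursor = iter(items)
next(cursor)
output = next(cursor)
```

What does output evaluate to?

Step 1: Create iterator over [3, 4, 11, 1, 13].
Step 2: next() consumes 3.
Step 3: next() returns 4.
Therefore output = 4.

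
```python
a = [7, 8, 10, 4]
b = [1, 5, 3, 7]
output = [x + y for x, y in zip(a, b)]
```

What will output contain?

Step 1: Add corresponding elements:
  7 + 1 = 8
  8 + 5 = 13
  10 + 3 = 13
  4 + 7 = 11
Therefore output = [8, 13, 13, 11].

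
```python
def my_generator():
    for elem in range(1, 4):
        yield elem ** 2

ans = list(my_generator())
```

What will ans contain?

Step 1: For each elem in range(1, 4), yield elem**2:
  elem=1: yield 1**2 = 1
  elem=2: yield 2**2 = 4
  elem=3: yield 3**2 = 9
Therefore ans = [1, 4, 9].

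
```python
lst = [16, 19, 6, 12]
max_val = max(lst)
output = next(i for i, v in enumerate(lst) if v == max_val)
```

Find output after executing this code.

Step 1: max([16, 19, 6, 12]) = 19.
Step 2: Find first index where value == 19:
  Index 0: 16 != 19
  Index 1: 19 == 19, found!
Therefore output = 1.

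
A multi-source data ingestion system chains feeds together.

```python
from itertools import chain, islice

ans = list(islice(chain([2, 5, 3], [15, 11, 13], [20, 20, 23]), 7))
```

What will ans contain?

Step 1: chain([2, 5, 3], [15, 11, 13], [20, 20, 23]) = [2, 5, 3, 15, 11, 13, 20, 20, 23].
Step 2: islice takes first 7 elements: [2, 5, 3, 15, 11, 13, 20].
Therefore ans = [2, 5, 3, 15, 11, 13, 20].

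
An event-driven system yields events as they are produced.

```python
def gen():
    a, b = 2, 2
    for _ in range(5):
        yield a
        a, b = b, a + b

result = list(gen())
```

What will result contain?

Step 1: Fibonacci-like sequence starting with a=2, b=2:
  Iteration 1: yield a=2, then a,b = 2,4
  Iteration 2: yield a=2, then a,b = 4,6
  Iteration 3: yield a=4, then a,b = 6,10
  Iteration 4: yield a=6, then a,b = 10,16
  Iteration 5: yield a=10, then a,b = 16,26
Therefore result = [2, 2, 4, 6, 10].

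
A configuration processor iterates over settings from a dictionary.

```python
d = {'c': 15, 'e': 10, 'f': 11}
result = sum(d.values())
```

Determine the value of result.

Step 1: d.values() = [15, 10, 11].
Step 2: sum = 36.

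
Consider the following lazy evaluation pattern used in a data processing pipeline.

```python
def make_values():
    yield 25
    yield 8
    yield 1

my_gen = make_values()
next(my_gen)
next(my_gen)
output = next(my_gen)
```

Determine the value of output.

Step 1: make_values() creates a generator.
Step 2: next(my_gen) yields 25 (consumed and discarded).
Step 3: next(my_gen) yields 8 (consumed and discarded).
Step 4: next(my_gen) yields 1, assigned to output.
Therefore output = 1.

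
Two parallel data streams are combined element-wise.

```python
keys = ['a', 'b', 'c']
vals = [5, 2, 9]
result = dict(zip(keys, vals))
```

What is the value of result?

Step 1: zip pairs keys with values:
  'a' -> 5
  'b' -> 2
  'c' -> 9
Therefore result = {'a': 5, 'b': 2, 'c': 9}.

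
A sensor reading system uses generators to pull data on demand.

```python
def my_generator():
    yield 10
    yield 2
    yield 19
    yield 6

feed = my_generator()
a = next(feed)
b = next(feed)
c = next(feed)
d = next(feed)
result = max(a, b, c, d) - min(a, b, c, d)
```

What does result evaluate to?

Step 1: Create generator and consume all values:
  a = next(feed) = 10
  b = next(feed) = 2
  c = next(feed) = 19
  d = next(feed) = 6
Step 2: max = 19, min = 2, result = 19 - 2 = 17.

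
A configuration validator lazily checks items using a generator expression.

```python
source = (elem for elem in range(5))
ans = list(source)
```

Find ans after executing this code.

Step 1: Generator expression iterates range(5): [0, 1, 2, 3, 4].
Step 2: list() collects all values.
Therefore ans = [0, 1, 2, 3, 4].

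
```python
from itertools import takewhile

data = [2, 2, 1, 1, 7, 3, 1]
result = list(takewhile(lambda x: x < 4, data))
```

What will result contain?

Step 1: takewhile stops at first element >= 4:
  2 < 4: take
  2 < 4: take
  1 < 4: take
  1 < 4: take
  7 >= 4: stop
Therefore result = [2, 2, 1, 1].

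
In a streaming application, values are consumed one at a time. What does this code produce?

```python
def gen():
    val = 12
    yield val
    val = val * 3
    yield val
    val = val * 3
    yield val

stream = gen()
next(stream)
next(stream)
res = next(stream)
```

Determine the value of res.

Step 1: Trace through generator execution:
  Yield 1: val starts at 12, yield 12
  Yield 2: val = 12 * 3 = 36, yield 36
  Yield 3: val = 36 * 3 = 108, yield 108
Step 2: First next() gets 12, second next() gets the second value, third next() yields 108.
Therefore res = 108.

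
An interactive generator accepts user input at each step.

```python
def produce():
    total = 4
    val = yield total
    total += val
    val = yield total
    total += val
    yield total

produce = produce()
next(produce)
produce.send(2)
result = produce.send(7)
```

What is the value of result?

Step 1: next() -> yield total=4.
Step 2: send(2) -> val=2, total = 4+2 = 6, yield 6.
Step 3: send(7) -> val=7, total = 6+7 = 13, yield 13.
Therefore result = 13.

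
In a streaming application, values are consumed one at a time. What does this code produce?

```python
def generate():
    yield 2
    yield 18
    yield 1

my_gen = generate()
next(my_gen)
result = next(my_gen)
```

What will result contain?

Step 1: generate() creates a generator.
Step 2: next(my_gen) yields 2 (consumed and discarded).
Step 3: next(my_gen) yields 18, assigned to result.
Therefore result = 18.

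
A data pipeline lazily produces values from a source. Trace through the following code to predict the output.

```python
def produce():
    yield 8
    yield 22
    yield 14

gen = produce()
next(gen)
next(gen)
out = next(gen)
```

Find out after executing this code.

Step 1: produce() creates a generator.
Step 2: next(gen) yields 8 (consumed and discarded).
Step 3: next(gen) yields 22 (consumed and discarded).
Step 4: next(gen) yields 14, assigned to out.
Therefore out = 14.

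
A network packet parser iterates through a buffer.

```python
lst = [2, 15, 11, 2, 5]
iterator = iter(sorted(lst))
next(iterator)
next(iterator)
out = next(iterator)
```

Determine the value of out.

Step 1: sorted([2, 15, 11, 2, 5]) = [2, 2, 5, 11, 15].
Step 2: Create iterator and skip 2 elements.
Step 3: next() returns 5.
Therefore out = 5.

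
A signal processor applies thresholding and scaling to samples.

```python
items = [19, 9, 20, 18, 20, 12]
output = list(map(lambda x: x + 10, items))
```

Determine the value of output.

Step 1: Apply lambda x: x + 10 to each element:
  19 -> 29
  9 -> 19
  20 -> 30
  18 -> 28
  20 -> 30
  12 -> 22
Therefore output = [29, 19, 30, 28, 30, 22].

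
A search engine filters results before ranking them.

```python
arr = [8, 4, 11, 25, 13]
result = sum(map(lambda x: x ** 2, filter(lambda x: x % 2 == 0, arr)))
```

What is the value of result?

Step 1: Filter even numbers from [8, 4, 11, 25, 13]: [8, 4]
Step 2: Square each: [64, 16]
Step 3: Sum = 80.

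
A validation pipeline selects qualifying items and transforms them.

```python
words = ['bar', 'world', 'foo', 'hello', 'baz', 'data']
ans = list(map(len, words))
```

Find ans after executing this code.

Step 1: Map len() to each word:
  'bar' -> 3
  'world' -> 5
  'foo' -> 3
  'hello' -> 5
  'baz' -> 3
  'data' -> 4
Therefore ans = [3, 5, 3, 5, 3, 4].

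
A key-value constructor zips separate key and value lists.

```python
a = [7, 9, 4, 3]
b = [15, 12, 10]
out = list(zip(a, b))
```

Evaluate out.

Step 1: zip stops at shortest (len(a)=4, len(b)=3):
  Index 0: (7, 15)
  Index 1: (9, 12)
  Index 2: (4, 10)
Step 2: Last element of a (3) has no pair, dropped.
Therefore out = [(7, 15), (9, 12), (4, 10)].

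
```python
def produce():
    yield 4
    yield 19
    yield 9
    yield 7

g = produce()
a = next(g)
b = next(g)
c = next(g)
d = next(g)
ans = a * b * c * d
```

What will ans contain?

Step 1: Create generator and consume all values:
  a = next(g) = 4
  b = next(g) = 19
  c = next(g) = 9
  d = next(g) = 7
Step 2: ans = 4 * 19 * 9 * 7 = 4788.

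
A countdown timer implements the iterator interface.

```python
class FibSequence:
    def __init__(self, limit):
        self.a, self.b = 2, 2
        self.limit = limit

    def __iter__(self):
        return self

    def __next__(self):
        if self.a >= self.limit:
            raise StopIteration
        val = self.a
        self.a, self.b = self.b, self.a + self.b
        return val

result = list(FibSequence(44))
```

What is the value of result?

Step 1: Fibonacci-like sequence (a=2, b=2) until >= 44:
  Yield 2, then a,b = 2,4
  Yield 2, then a,b = 4,6
  Yield 4, then a,b = 6,10
  Yield 6, then a,b = 10,16
  Yield 10, then a,b = 16,26
  Yield 16, then a,b = 26,42
  Yield 26, then a,b = 42,68
  Yield 42, then a,b = 68,110
Step 2: 68 >= 44, stop.
Therefore result = [2, 2, 4, 6, 10, 16, 26, 42].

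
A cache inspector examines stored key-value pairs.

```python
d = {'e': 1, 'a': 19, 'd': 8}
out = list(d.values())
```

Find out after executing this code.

Step 1: d.values() returns the dictionary values in insertion order.
Therefore out = [1, 19, 8].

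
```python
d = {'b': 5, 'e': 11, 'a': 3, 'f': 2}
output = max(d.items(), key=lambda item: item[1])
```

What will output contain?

Step 1: Find item with maximum value:
  ('b', 5)
  ('e', 11)
  ('a', 3)
  ('f', 2)
Step 2: Maximum value is 11 at key 'e'.
Therefore output = ('e', 11).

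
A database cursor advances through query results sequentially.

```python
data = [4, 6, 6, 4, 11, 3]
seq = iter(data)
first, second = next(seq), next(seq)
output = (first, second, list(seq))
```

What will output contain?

Step 1: Create iterator over [4, 6, 6, 4, 11, 3].
Step 2: first = 4, second = 6.
Step 3: Remaining elements: [6, 4, 11, 3].
Therefore output = (4, 6, [6, 4, 11, 3]).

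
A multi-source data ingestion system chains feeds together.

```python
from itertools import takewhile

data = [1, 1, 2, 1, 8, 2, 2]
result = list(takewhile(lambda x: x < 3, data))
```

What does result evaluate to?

Step 1: takewhile stops at first element >= 3:
  1 < 3: take
  1 < 3: take
  2 < 3: take
  1 < 3: take
  8 >= 3: stop
Therefore result = [1, 1, 2, 1].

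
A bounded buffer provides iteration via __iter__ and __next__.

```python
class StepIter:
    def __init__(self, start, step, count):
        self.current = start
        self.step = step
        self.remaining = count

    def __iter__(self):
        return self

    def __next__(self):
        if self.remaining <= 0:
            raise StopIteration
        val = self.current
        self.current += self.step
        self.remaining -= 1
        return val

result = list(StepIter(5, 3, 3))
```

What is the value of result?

Step 1: StepIter starts at 5, increments by 3, for 3 steps:
  Yield 5, then current += 3
  Yield 8, then current += 3
  Yield 11, then current += 3
Therefore result = [5, 8, 11].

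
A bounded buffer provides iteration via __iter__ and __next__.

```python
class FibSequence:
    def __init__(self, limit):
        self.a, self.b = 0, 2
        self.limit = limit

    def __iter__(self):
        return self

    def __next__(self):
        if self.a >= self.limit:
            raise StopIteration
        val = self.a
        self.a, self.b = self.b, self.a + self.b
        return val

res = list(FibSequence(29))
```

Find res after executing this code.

Step 1: Fibonacci-like sequence (a=0, b=2) until >= 29:
  Yield 0, then a,b = 2,2
  Yield 2, then a,b = 2,4
  Yield 2, then a,b = 4,6
  Yield 4, then a,b = 6,10
  Yield 6, then a,b = 10,16
  Yield 10, then a,b = 16,26
  Yield 16, then a,b = 26,42
  Yield 26, then a,b = 42,68
Step 2: 42 >= 29, stop.
Therefore res = [0, 2, 2, 4, 6, 10, 16, 26].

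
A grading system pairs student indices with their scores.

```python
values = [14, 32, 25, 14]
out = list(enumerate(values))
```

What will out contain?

Step 1: enumerate pairs each element with its index:
  (0, 14)
  (1, 32)
  (2, 25)
  (3, 14)
Therefore out = [(0, 14), (1, 32), (2, 25), (3, 14)].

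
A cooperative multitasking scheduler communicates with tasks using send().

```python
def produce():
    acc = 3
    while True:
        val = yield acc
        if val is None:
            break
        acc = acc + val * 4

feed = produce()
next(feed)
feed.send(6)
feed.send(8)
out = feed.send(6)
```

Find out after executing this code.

Step 1: next() -> yield acc=3.
Step 2: send(6) -> val=6, acc = 3 + 6*4 = 27, yield 27.
Step 3: send(8) -> val=8, acc = 27 + 8*4 = 59, yield 59.
Step 4: send(6) -> val=6, acc = 59 + 6*4 = 83, yield 83.
Therefore out = 83.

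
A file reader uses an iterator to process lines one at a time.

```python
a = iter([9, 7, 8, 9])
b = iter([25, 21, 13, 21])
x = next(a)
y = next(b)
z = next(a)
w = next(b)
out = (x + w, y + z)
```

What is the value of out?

Step 1: a iterates [9, 7, 8, 9], b iterates [25, 21, 13, 21].
Step 2: x = next(a) = 9, y = next(b) = 25.
Step 3: z = next(a) = 7, w = next(b) = 21.
Step 4: out = (9 + 21, 25 + 7) = (30, 32).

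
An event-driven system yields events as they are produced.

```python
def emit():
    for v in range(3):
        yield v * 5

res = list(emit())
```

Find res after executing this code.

Step 1: For each v in range(3), yield v * 5:
  v=0: yield 0 * 5 = 0
  v=1: yield 1 * 5 = 5
  v=2: yield 2 * 5 = 10
Therefore res = [0, 5, 10].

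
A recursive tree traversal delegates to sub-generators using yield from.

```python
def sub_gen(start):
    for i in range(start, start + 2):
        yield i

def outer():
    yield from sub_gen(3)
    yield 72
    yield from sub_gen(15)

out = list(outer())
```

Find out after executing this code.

Step 1: outer() delegates to sub_gen(3):
  yield 3
  yield 4
Step 2: yield 72
Step 3: Delegates to sub_gen(15):
  yield 15
  yield 16
Therefore out = [3, 4, 72, 15, 16].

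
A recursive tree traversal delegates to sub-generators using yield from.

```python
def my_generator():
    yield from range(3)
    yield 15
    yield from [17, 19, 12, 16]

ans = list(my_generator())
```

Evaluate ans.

Step 1: Trace yields in order:
  yield 0
  yield 1
  yield 2
  yield 15
  yield 17
  yield 19
  yield 12
  yield 16
Therefore ans = [0, 1, 2, 15, 17, 19, 12, 16].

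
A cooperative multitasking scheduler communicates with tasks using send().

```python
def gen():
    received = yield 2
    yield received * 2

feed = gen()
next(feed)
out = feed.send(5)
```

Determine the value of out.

Step 1: next(feed) advances to first yield, producing 2.
Step 2: send(5) resumes, received = 5.
Step 3: yield received * 2 = 5 * 2 = 10.
Therefore out = 10.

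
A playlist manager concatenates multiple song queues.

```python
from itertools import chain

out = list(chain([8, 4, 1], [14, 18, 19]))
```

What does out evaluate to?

Step 1: chain() concatenates iterables: [8, 4, 1] + [14, 18, 19].
Therefore out = [8, 4, 1, 14, 18, 19].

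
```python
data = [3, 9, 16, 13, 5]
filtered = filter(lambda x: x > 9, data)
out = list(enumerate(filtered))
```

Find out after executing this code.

Step 1: Filter [3, 9, 16, 13, 5] for > 9: [16, 13].
Step 2: enumerate re-indexes from 0: [(0, 16), (1, 13)].
Therefore out = [(0, 16), (1, 13)].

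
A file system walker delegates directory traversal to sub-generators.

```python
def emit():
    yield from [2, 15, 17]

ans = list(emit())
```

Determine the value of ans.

Step 1: yield from delegates to the iterable, yielding each element.
Step 2: Collected values: [2, 15, 17].
Therefore ans = [2, 15, 17].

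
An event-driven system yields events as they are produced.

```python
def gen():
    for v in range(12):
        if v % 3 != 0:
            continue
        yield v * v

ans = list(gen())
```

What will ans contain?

Step 1: Only yield v**2 when v is divisible by 3:
  v=0: 0 % 3 == 0, yield 0**2 = 0
  v=3: 3 % 3 == 0, yield 3**2 = 9
  v=6: 6 % 3 == 0, yield 6**2 = 36
  v=9: 9 % 3 == 0, yield 9**2 = 81
Therefore ans = [0, 9, 36, 81].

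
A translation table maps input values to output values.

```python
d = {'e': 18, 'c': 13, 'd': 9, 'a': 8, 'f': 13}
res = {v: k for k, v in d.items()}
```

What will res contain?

Step 1: Invert dict (swap keys and values):
  'e': 18 -> 18: 'e'
  'c': 13 -> 13: 'c'
  'd': 9 -> 9: 'd'
  'a': 8 -> 8: 'a'
  'f': 13 -> 13: 'f'
Therefore res = {18: 'e', 13: 'f', 9: 'd', 8: 'a'}.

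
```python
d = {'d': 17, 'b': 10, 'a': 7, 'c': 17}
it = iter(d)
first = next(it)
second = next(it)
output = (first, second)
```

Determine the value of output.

Step 1: iter(d) iterates over keys: ['d', 'b', 'a', 'c'].
Step 2: first = next(it) = 'd', second = next(it) = 'b'.
Therefore output = ('d', 'b').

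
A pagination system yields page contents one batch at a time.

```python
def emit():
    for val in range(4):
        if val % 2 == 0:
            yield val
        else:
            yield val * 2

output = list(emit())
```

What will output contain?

Step 1: For each val in range(4), yield val if even, else val*2:
  val=0 (even): yield 0
  val=1 (odd): yield 1*2 = 2
  val=2 (even): yield 2
  val=3 (odd): yield 3*2 = 6
Therefore output = [0, 2, 2, 6].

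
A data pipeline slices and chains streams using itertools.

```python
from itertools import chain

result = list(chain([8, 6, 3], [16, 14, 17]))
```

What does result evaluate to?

Step 1: chain() concatenates iterables: [8, 6, 3] + [16, 14, 17].
Therefore result = [8, 6, 3, 16, 14, 17].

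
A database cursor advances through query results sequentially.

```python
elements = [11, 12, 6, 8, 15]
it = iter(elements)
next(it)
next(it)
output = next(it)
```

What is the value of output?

Step 1: Create iterator over [11, 12, 6, 8, 15].
Step 2: next() consumes 11.
Step 3: next() consumes 12.
Step 4: next() returns 6.
Therefore output = 6.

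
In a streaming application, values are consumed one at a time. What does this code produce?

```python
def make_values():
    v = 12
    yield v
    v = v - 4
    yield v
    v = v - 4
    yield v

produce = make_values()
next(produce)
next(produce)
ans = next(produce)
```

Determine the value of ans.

Step 1: Trace through generator execution:
  Yield 1: v starts at 12, yield 12
  Yield 2: v = 12 - 4 = 8, yield 8
  Yield 3: v = 8 - 4 = 4, yield 4
Step 2: First next() gets 12, second next() gets the second value, third next() yields 4.
Therefore ans = 4.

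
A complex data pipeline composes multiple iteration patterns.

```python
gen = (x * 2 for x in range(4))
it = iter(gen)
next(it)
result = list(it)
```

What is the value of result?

Step 1: Generator produces [0, 2, 4, 6].
Step 2: next(it) consumes first element (0).
Step 3: list(it) collects remaining: [2, 4, 6].
Therefore result = [2, 4, 6].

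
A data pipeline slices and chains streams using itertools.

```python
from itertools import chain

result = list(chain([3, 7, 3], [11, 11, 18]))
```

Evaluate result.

Step 1: chain() concatenates iterables: [3, 7, 3] + [11, 11, 18].
Therefore result = [3, 7, 3, 11, 11, 18].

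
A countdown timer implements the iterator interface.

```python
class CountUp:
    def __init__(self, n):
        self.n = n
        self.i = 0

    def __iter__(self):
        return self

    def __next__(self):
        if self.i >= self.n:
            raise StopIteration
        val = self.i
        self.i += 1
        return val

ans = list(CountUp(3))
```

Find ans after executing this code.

Step 1: CountUp(3) creates an iterator counting 0 to 2.
Step 2: list() consumes all values: [0, 1, 2].
Therefore ans = [0, 1, 2].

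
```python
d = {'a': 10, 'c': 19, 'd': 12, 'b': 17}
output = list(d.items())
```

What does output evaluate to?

Step 1: d.items() returns (key, value) pairs in insertion order.
Therefore output = [('a', 10), ('c', 19), ('d', 12), ('b', 17)].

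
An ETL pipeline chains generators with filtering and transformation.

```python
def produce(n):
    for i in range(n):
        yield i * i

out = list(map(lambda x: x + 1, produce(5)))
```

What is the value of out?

Step 1: produce(5) yields squares: [0, 1, 4, 9, 16].
Step 2: map adds 1 to each: [1, 2, 5, 10, 17].
Therefore out = [1, 2, 5, 10, 17].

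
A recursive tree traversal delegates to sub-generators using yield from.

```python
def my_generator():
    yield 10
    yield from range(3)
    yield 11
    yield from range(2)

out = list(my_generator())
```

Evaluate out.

Step 1: Trace yields in order:
  yield 10
  yield 0
  yield 1
  yield 2
  yield 11
  yield 0
  yield 1
Therefore out = [10, 0, 1, 2, 11, 0, 1].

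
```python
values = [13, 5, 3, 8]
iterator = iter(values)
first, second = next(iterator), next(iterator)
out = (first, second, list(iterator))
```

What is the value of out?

Step 1: Create iterator over [13, 5, 3, 8].
Step 2: first = 13, second = 5.
Step 3: Remaining elements: [3, 8].
Therefore out = (13, 5, [3, 8]).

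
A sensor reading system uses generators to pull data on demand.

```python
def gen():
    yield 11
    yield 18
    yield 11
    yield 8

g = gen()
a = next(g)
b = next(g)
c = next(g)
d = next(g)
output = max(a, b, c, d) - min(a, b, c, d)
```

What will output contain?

Step 1: Create generator and consume all values:
  a = next(g) = 11
  b = next(g) = 18
  c = next(g) = 11
  d = next(g) = 8
Step 2: max = 18, min = 8, output = 18 - 8 = 10.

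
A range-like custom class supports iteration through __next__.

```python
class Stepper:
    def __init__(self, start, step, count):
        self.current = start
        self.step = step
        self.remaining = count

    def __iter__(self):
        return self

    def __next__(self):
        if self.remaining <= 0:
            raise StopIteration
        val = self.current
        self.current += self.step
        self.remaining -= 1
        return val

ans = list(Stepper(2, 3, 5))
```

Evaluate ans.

Step 1: Stepper starts at 2, increments by 3, for 5 steps:
  Yield 2, then current += 3
  Yield 5, then current += 3
  Yield 8, then current += 3
  Yield 11, then current += 3
  Yield 14, then current += 3
Therefore ans = [2, 5, 8, 11, 14].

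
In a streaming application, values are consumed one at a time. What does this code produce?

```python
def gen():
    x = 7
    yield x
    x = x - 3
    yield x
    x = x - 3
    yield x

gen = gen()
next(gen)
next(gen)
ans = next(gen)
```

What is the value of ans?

Step 1: Trace through generator execution:
  Yield 1: x starts at 7, yield 7
  Yield 2: x = 7 - 3 = 4, yield 4
  Yield 3: x = 4 - 3 = 1, yield 1
Step 2: First next() gets 7, second next() gets the second value, third next() yields 1.
Therefore ans = 1.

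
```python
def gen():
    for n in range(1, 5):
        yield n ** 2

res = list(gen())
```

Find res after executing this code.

Step 1: For each n in range(1, 5), yield n**2:
  n=1: yield 1**2 = 1
  n=2: yield 2**2 = 4
  n=3: yield 3**2 = 9
  n=4: yield 4**2 = 16
Therefore res = [1, 4, 9, 16].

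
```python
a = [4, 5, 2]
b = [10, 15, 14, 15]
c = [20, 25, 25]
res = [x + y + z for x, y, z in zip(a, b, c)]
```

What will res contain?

Step 1: zip three lists (truncates to shortest, len=3):
  4 + 10 + 20 = 34
  5 + 15 + 25 = 45
  2 + 14 + 25 = 41
Therefore res = [34, 45, 41].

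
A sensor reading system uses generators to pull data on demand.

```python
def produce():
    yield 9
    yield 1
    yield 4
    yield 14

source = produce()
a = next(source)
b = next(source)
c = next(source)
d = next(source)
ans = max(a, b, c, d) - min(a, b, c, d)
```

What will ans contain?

Step 1: Create generator and consume all values:
  a = next(source) = 9
  b = next(source) = 1
  c = next(source) = 4
  d = next(source) = 14
Step 2: max = 14, min = 1, ans = 14 - 1 = 13.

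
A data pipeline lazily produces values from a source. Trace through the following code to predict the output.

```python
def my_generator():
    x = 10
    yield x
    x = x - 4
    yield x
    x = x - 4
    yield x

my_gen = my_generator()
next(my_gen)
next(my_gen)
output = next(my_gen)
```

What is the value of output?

Step 1: Trace through generator execution:
  Yield 1: x starts at 10, yield 10
  Yield 2: x = 10 - 4 = 6, yield 6
  Yield 3: x = 6 - 4 = 2, yield 2
Step 2: First next() gets 10, second next() gets the second value, third next() yields 2.
Therefore output = 2.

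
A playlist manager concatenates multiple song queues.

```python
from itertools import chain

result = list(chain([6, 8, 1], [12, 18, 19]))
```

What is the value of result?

Step 1: chain() concatenates iterables: [6, 8, 1] + [12, 18, 19].
Therefore result = [6, 8, 1, 12, 18, 19].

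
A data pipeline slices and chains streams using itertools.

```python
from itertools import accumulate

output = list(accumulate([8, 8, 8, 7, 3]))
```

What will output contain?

Step 1: accumulate computes running sums:
  + 8 = 8
  + 8 = 16
  + 8 = 24
  + 7 = 31
  + 3 = 34
Therefore output = [8, 16, 24, 31, 34].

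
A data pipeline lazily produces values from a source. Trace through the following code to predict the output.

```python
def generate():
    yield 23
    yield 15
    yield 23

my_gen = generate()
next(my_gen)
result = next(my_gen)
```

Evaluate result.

Step 1: generate() creates a generator.
Step 2: next(my_gen) yields 23 (consumed and discarded).
Step 3: next(my_gen) yields 15, assigned to result.
Therefore result = 15.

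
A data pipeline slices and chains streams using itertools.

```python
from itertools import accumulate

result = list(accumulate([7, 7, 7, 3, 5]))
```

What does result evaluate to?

Step 1: accumulate computes running sums:
  + 7 = 7
  + 7 = 14
  + 7 = 21
  + 3 = 24
  + 5 = 29
Therefore result = [7, 14, 21, 24, 29].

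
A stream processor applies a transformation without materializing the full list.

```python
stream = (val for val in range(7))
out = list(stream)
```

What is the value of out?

Step 1: Generator expression iterates range(7): [0, 1, 2, 3, 4, 5, 6].
Step 2: list() collects all values.
Therefore out = [0, 1, 2, 3, 4, 5, 6].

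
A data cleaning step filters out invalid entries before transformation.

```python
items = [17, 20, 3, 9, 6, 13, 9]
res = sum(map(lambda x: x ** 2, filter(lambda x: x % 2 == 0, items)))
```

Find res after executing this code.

Step 1: Filter even numbers from [17, 20, 3, 9, 6, 13, 9]: [20, 6]
Step 2: Square each: [400, 36]
Step 3: Sum = 436.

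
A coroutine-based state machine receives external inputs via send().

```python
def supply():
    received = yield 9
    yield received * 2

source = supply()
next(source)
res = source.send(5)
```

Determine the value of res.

Step 1: next(source) advances to first yield, producing 9.
Step 2: send(5) resumes, received = 5.
Step 3: yield received * 2 = 5 * 2 = 10.
Therefore res = 10.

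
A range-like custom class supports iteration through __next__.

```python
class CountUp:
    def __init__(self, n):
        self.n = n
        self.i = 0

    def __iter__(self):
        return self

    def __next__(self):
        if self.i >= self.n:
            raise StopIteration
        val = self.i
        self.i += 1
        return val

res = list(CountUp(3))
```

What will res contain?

Step 1: CountUp(3) creates an iterator counting 0 to 2.
Step 2: list() consumes all values: [0, 1, 2].
Therefore res = [0, 1, 2].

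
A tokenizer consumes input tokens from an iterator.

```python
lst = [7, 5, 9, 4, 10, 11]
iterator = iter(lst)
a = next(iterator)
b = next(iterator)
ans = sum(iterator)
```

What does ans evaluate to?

Step 1: Create iterator over [7, 5, 9, 4, 10, 11].
Step 2: a = next() = 7, b = next() = 5.
Step 3: sum() of remaining [9, 4, 10, 11] = 34.
Therefore ans = 34.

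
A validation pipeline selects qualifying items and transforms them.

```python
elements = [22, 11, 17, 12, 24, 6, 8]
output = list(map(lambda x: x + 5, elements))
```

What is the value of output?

Step 1: Apply lambda x: x + 5 to each element:
  22 -> 27
  11 -> 16
  17 -> 22
  12 -> 17
  24 -> 29
  6 -> 11
  8 -> 13
Therefore output = [27, 16, 22, 17, 29, 11, 13].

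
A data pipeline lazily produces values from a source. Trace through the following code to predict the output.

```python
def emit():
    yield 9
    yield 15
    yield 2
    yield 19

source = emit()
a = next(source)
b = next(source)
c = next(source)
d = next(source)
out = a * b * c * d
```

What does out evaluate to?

Step 1: Create generator and consume all values:
  a = next(source) = 9
  b = next(source) = 15
  c = next(source) = 2
  d = next(source) = 19
Step 2: out = 9 * 15 * 2 * 19 = 5130.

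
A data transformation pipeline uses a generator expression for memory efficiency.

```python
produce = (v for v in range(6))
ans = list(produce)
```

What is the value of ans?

Step 1: Generator expression iterates range(6): [0, 1, 2, 3, 4, 5].
Step 2: list() collects all values.
Therefore ans = [0, 1, 2, 3, 4, 5].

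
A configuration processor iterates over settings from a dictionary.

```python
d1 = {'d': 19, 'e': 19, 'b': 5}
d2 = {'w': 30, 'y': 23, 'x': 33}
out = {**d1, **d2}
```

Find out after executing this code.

Step 1: Merge d1 and d2 (d2 values override on key conflicts).
Step 2: d1 has keys ['d', 'e', 'b'], d2 has keys ['w', 'y', 'x'].
Therefore out = {'d': 19, 'e': 19, 'b': 5, 'w': 30, 'y': 23, 'x': 33}.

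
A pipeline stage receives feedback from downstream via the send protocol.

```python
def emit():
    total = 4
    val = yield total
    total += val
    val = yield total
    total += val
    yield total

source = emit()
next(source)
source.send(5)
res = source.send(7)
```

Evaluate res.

Step 1: next() -> yield total=4.
Step 2: send(5) -> val=5, total = 4+5 = 9, yield 9.
Step 3: send(7) -> val=7, total = 9+7 = 16, yield 16.
Therefore res = 16.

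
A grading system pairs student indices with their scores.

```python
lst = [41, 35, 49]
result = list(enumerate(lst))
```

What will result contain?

Step 1: enumerate pairs each element with its index:
  (0, 41)
  (1, 35)
  (2, 49)
Therefore result = [(0, 41), (1, 35), (2, 49)].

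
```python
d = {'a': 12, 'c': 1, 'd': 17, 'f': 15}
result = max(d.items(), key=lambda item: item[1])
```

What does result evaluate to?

Step 1: Find item with maximum value:
  ('a', 12)
  ('c', 1)
  ('d', 17)
  ('f', 15)
Step 2: Maximum value is 17 at key 'd'.
Therefore result = ('d', 17).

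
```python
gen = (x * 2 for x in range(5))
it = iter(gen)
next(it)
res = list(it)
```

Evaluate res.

Step 1: Generator produces [0, 2, 4, 6, 8].
Step 2: next(it) consumes first element (0).
Step 3: list(it) collects remaining: [2, 4, 6, 8].
Therefore res = [2, 4, 6, 8].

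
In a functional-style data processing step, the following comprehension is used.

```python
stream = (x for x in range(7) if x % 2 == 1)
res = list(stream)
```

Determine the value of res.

Step 1: Filter range(7) keeping only odd values:
  x=0: even, excluded
  x=1: odd, included
  x=2: even, excluded
  x=3: odd, included
  x=4: even, excluded
  x=5: odd, included
  x=6: even, excluded
Therefore res = [1, 3, 5].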